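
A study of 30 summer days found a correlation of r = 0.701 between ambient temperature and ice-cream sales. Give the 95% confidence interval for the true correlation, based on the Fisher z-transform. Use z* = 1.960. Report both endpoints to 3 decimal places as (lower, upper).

z_r = atanh(0.701) = 0.869264;  SE = 1/√(n−3) = 1/√27 = 0.192450
z-limits: 0.869264 ± 1.960·0.192450 = 0.869264 ± 0.377202 = [0.492062, 1.246466]
ρ-limits: (tanh 0.492062, tanh 1.246466) = (0.456, 0.847)

(0.456, 0.847)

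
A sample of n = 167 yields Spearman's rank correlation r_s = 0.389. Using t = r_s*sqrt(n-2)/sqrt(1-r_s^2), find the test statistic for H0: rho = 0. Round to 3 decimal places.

5.424

t = r_s·√(n−2) / √(1−r_s²) with r_s = 0.389, n = 167
  = 0.389·√165 / √(1 − 0.151321)
  = 0.389·12.845233 / 0.921238
  = 4.996796 / 0.921238 = 5.424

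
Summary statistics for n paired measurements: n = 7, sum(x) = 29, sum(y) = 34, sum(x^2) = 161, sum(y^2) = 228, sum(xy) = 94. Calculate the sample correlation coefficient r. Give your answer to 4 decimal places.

-0.9246

Numerator: nΣxy − (Σx)(Σy) = 7·94 − (29)(34) = -328
Denominator: √[(nΣx²−(Σx)²)(nΣy²−(Σy)²)]
  nΣx²−(Σx)² = 7·161 − 841 = 286;  nΣy²−(Σy)² = 7·228 − 1156 = 440
  √(286·440) = √125840 = 354.7393
r = -328 / 354.7393 = -0.9246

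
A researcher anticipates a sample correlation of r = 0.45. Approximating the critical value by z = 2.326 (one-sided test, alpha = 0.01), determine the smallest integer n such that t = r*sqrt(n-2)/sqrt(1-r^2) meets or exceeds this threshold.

24

r√(n−2)/√(1−r²) ≥ 2.326  ⇔  n−2 ≥ (2.326)²·(1−r²)/r²
(1−r²)/r² = (1−0.2025)/0.2025 = 3.9383
n ≥ 2 + 5.410276·3.9383 = 2 + 21.3073 = 23.3073
⌈23.3073⌉ = 24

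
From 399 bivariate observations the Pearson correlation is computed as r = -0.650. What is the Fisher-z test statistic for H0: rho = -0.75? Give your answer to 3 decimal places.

3.933

Fisher z: atanh(-0.650) = -0.775299, atanh(-0.75) = -0.972955
z = (z_r − z_0)·√(n−3) = (-0.775299 − (-0.972955))·√396 = 0.197656 · 19.899749 = 3.933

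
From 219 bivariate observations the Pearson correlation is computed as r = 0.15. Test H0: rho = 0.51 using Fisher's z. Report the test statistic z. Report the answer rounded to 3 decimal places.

Fisher z: atanh(0.15) = 0.151140, atanh(0.51) = 0.562730
z = (z_r − z_0)·√(n−3) = (0.151140 − 0.562730)·√216 = -0.411590 · 14.696938 = -6.049

-6.049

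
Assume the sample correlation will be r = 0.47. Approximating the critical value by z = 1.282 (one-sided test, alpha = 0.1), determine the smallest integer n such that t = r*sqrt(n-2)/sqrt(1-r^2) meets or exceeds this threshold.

r√(n−2)/√(1−r²) ≥ 1.282  ⇔  n−2 ≥ (1.282)²·(1−r²)/r²
(1−r²)/r² = (1−0.2209)/0.2209 = 3.5269
n ≥ 2 + 1.643524·3.5269 = 2 + 5.7965 = 7.7965
⌈7.7965⌉ = 8

8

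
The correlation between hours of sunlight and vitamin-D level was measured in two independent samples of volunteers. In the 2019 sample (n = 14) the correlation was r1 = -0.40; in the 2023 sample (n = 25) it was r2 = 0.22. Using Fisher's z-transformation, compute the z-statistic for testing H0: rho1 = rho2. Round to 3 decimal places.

z1 = atanh(-0.40) = -0.423649,  z2 = atanh(0.22) = 0.223656
SE = √(1/(n1−3) + 1/(n2−3)) = √(1/11 + 1/22) = √(0.0909091 + 0.0454545) = √0.1363636 = 0.369274
z = (z1 − z2)/SE = (-0.423649 − 0.223656) / 0.369274 = -0.647305 / 0.369274 = -1.753

-1.753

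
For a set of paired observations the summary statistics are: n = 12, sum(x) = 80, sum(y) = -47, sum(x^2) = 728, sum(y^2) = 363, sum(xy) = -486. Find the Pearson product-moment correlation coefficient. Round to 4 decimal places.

S_xy = nΣxy − ΣxΣy = 12·(-486) − 80·(-47) = -5832 − (-3760) = -2072
S_xx = nΣx² − (Σx)² = 12·728 − 80² = 8736 − 6400 = 2336
S_yy = nΣy² − (Σy)² = 12·363 − (-47)² = 4356 − 2209 = 2147
r = S_xy / √(S_xx·S_yy) = -2072 / √(2336·2147) = -2072 / √5015392 = -2072 / 2239.5071 = -0.9252

-0.9252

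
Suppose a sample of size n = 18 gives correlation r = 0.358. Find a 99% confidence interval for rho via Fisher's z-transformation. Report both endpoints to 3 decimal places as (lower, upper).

(-0.283, 0.778)

Fisher z: z_r = atanh(r) = ½·ln((1+0.358)/(1−0.358)) = 0.374590
SE(z) = 1/√(n−3) = 1/√15 = 0.258199
99% ⇒ z* = 2.576; margin = 2.576·0.258199 = 0.665121
CI on z-scale: (-0.290531, 1.039711)
Back-transform: tanh(-0.290531) = -0.282623, tanh(1.039711) = 0.777774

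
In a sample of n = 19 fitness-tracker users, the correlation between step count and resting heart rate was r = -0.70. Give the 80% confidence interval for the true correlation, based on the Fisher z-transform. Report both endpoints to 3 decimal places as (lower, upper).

(-0.830, -0.498)

z_r = atanh(-0.70) = -0.867301;  SE = 1/√(n−3) = 1/√16 = 0.250000
z-limits: -0.867301 ± 1.282·0.250000 = -0.867301 ± 0.320500 = [-1.187801, -0.546801]
ρ-limits: (tanh -1.187801, tanh -0.546801) = (-0.830, -0.498)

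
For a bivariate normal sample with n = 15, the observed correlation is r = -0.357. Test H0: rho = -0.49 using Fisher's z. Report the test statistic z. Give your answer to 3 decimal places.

z_r = atanh(-0.357) = -0.373443,  z_0 = atanh(-0.49) = -0.536060
SE = 1/√(n−3) = 1/√12 = 0.288675
z = (z_r − z_0)/SE = (-0.373443 − (-0.536060)) / 0.288675 = 0.162617 / 0.288675 = 0.563

0.563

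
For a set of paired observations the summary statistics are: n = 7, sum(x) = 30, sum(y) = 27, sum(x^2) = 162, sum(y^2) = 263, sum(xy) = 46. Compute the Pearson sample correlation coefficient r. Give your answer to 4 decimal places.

-0.9567

S_xy = nΣxy − ΣxΣy = 7·46 − 30·27 = 322 − 810 = -488
S_xx = nΣx² − (Σx)² = 7·162 − 30² = 1134 − 900 = 234
S_yy = nΣy² − (Σy)² = 7·263 − 27² = 1841 − 729 = 1112
r = S_xy / √(S_xx·S_yy) = -488 / √(234·1112) = -488 / √260208 = -488 / 510.1059 = -0.9567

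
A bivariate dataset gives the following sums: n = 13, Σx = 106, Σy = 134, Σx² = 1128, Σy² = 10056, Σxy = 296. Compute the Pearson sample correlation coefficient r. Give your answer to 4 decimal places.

S_xy = nΣxy − ΣxΣy = 13·296 − 106·134 = 3848 − 14204 = -10356
S_xx = nΣx² − (Σx)² = 13·1128 − 106² = 14664 − 11236 = 3428
S_yy = nΣy² − (Σy)² = 13·10056 − 134² = 130728 − 17956 = 112772
r = S_xy / √(S_xx·S_yy) = -10356 / √(3428·112772) = -10356 / √386582416 = -10356 / 19661.6992 = -0.5267

-0.5267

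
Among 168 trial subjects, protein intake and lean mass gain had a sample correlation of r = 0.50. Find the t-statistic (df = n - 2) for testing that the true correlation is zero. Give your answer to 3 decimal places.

7.439

1 − r² = 1 − 0.2500 = 0.7500;  √(1−r²) = 0.866025
√(n−2) = √166 = 12.884099
t = r·√(n−2)/√(1−r²) = 0.50 · 12.884099 / 0.866025 = 7.439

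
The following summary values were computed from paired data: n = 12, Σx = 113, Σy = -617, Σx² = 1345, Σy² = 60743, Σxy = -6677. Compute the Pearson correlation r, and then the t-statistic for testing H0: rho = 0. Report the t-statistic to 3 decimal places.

Numerator: nΣxy − (Σx)(Σy) = 12·(-6677) − (113)(-617) = -10403
Denominator: √[(nΣx²−(Σx)²)(nΣy²−(Σy)²)]
  nΣx²−(Σx)² = 12·1345 − 12769 = 3371;  nΣy²−(Σy)² = 12·60743 − 380689 = 348227
  √(3371·348227) = √1173873217 = 34261.8332
r = -10403 / 34261.8332 = -0.3036
t = r·√(n−2)/√(1−r²) = -0.3036·√10 / √(1−0.092173) = -0.960067 / 0.952800 = -1.008

-1.008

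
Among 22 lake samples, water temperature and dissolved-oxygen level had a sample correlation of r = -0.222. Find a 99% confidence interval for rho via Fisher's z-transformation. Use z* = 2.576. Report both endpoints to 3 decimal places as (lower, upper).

z_r = atanh(-0.222) = -0.225759;  SE = 1/√(n−3) = 1/√19 = 0.229416
z-limits: -0.225759 ± 2.576·0.229416 = -0.225759 ± 0.590976 = [-0.816735, 0.365217]
ρ-limits: (tanh -0.816735, tanh 0.365217) = (-0.673, 0.350)

(-0.673, 0.350)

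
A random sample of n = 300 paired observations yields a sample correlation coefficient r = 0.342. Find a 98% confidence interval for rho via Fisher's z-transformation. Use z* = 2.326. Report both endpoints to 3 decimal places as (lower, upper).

z_r = atanh(0.342) = 0.356356;  SE = 1/√(n−3) = 1/√297 = 0.058026
z-limits: 0.356356 ± 2.326·0.058026 = 0.356356 ± 0.134968 = [0.221388, 0.491324]
ρ-limits: (tanh 0.221388, tanh 0.491324) = (0.218, 0.455)

(0.218, 0.455)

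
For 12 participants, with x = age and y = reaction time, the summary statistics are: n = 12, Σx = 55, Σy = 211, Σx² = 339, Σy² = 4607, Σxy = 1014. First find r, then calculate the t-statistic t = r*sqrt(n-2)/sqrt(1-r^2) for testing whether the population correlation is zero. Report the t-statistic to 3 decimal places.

Numerator: nΣxy − (Σx)(Σy) = 12·1014 − (55)(211) = 563
Denominator: √[(nΣx²−(Σx)²)(nΣy²−(Σy)²)]
  nΣx²−(Σx)² = 12·339 − 3025 = 1043;  nΣy²−(Σy)² = 12·4607 − 44521 = 10763
  √(1043·10763) = √11225809 = 3350.4938
r = 563 / 3350.4938 = 0.1680
t = r·√(n−2)/√(1−r²) = 0.1680·√10 / √(1−0.028224) = 0.531263 / 0.985787 = 0.539

0.539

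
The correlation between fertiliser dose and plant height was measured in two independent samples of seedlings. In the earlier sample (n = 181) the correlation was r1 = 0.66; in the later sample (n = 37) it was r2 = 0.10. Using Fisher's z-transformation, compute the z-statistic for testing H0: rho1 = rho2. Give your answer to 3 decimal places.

3.700

z1 = atanh(0.66) = 0.792814,  z2 = atanh(0.10) = 0.100335
SE = √(1/(n1−3) + 1/(n2−3)) = √(1/178 + 1/34) = √(0.0056180 + 0.0294118) = √0.0350298 = 0.187162
z = (z1 − z2)/SE = (0.792814 − 0.100335) / 0.187162 = 0.692479 / 0.187162 = 3.700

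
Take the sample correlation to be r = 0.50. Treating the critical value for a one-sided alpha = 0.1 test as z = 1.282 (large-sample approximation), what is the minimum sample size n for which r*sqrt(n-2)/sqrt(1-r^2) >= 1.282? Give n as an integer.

Need r·√(n−2)/√(1−r²) ≥ 1.282
√(n−2) ≥ 1.282·√(1−0.2500) / 0.50 = 1.282·0.866025 / 0.50 = 2.2205
n−2 ≥ 4.9306  ⇒  n ≥ 6.9306
Smallest integer n = 7

7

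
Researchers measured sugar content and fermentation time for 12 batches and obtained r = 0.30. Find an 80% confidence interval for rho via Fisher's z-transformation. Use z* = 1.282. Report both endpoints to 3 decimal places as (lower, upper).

z_r = atanh(0.30) = 0.309520;  SE = 1/√(n−3) = 1/√9 = 0.333333
z-limits: 0.309520 ± 1.282·0.333333 = 0.309520 ± 0.427333 = [-0.117813, 0.736853]
ρ-limits: (tanh -0.117813, tanh 0.736853) = (-0.117, 0.627)

(-0.117, 0.627)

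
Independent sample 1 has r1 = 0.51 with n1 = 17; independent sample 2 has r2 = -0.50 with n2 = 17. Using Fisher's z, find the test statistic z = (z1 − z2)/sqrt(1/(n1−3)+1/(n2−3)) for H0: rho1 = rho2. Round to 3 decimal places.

z1 = atanh(0.51) = 0.562730,  z2 = atanh(-0.50) = -0.549306
SE = √(1/(n1−3) + 1/(n2−3)) = √(1/14 + 1/14) = √(0.0714286 + 0.0714286) = √0.1428572 = 0.377965
z = (z1 − z2)/SE = (0.562730 − (-0.549306)) / 0.377965 = 1.112036 / 0.377965 = 2.942

2.942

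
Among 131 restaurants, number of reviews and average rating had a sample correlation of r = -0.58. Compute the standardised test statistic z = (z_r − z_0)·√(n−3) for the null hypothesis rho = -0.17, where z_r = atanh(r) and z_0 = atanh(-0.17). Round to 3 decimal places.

-5.553

Fisher z: atanh(-0.58) = -0.662463, atanh(-0.17) = -0.171667
z = (z_r − z_0)·√(n−3) = (-0.662463 − (-0.171667))·√128 = -0.490796 · 11.313708 = -5.553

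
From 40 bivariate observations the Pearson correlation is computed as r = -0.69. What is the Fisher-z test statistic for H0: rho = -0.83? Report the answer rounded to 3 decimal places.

z_r = atanh(-0.69) = -0.847956,  z_0 = atanh(-0.83) = -1.188136
SE = 1/√(n−3) = 1/√37 = 0.164399
z = (z_r − z_0)/SE = (-0.847956 − (-1.188136)) / 0.164399 = 0.340180 / 0.164399 = 2.069

2.069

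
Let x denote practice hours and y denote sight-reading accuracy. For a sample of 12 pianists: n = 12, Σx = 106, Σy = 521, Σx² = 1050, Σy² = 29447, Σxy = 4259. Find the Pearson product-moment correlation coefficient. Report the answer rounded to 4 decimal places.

Numerator: nΣxy − (Σx)(Σy) = 12·4259 − (106)(521) = -4118
Denominator: √[(nΣx²−(Σx)²)(nΣy²−(Σy)²)]
  nΣx²−(Σx)² = 12·1050 − 11236 = 1364;  nΣy²−(Σy)² = 12·29447 − 271441 = 81923
  √(1364·81923) = √111742972 = 10570.8548
r = -4118 / 10570.8548 = -0.3896

-0.3896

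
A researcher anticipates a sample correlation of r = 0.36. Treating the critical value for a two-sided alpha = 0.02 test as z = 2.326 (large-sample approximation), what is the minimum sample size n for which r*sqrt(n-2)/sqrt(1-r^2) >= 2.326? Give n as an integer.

39

r√(n−2)/√(1−r²) ≥ 2.326  ⇔  n−2 ≥ (2.326)²·(1−r²)/r²
(1−r²)/r² = (1−0.1296)/0.1296 = 6.7160
n ≥ 2 + 5.410276·6.7160 = 2 + 36.3354 = 38.3354
⌈38.3354⌉ = 39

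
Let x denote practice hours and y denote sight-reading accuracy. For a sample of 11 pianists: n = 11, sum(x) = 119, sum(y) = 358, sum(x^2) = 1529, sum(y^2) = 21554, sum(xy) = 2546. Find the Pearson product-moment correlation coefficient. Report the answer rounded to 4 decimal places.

-0.8578

S_xy = nΣxy − ΣxΣy = 11·2546 − 119·358 = 28006 − 42602 = -14596
S_xx = nΣx² − (Σx)² = 11·1529 − 119² = 16819 − 14161 = 2658
S_yy = nΣy² − (Σy)² = 11·21554 − 358² = 237094 − 128164 = 108930
r = S_xy / √(S_xx·S_yy) = -14596 / √(2658·108930) = -14596 / √289535940 = -14596 / 17015.7556 = -0.8578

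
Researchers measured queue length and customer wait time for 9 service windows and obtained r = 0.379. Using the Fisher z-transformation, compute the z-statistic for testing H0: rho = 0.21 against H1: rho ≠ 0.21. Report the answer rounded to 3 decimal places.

Fisher z: atanh(0.379) = 0.398891, atanh(0.21) = 0.213171
z = (z_r − z_0)·√(n−3) = (0.398891 − 0.213171)·√6 = 0.185720 · 2.449490 = 0.455

0.455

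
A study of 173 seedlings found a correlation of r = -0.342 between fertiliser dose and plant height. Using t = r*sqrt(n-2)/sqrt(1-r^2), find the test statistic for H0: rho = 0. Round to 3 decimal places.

-4.759

1 − r² = 1 − 0.116964 = 0.883036;  √(1−r²) = 0.939700
√(n−2) = √171 = 13.076697
t = r·√(n−2)/√(1−r²) = -0.342 · 13.076697 / 0.939700 = -4.759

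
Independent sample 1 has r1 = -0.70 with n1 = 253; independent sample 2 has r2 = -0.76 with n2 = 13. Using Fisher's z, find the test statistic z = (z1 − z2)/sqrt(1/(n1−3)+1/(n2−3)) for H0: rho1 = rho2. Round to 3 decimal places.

0.400

Fisher z-transforms: z1 = atanh(-0.70) = -0.867301, z2 = atanh(-0.76) = -0.996215; difference d = 0.128914
Var(d) = 1/250 + 1/10 = 0.0040000 + 0.1000000 = 0.1040000
z = d/√Var(d) = 0.128914 / √0.1040000 = 0.128914 / 0.322490 = 0.400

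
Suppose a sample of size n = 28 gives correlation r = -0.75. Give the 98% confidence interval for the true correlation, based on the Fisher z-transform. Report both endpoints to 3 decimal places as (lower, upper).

(-0.893, -0.468)

Fisher z: z_r = atanh(r) = ½·ln((1+(-0.75))/(1−(-0.75))) = -0.972955
SE(z) = 1/√(n−3) = 1/√25 = 0.200000
98% ⇒ z* = 2.326; margin = 2.326·0.200000 = 0.465200
CI on z-scale: (-1.438155, -0.507755)
Back-transform: tanh(-1.438155) = -0.893326, tanh(-0.507755) = -0.468194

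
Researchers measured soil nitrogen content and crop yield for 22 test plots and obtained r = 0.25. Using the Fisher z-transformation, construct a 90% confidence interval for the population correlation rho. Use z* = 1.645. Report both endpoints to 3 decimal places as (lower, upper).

(-0.121, 0.560)

z_r = atanh(0.25) = 0.255413;  SE = 1/√(n−3) = 1/√19 = 0.229416
z-limits: 0.255413 ± 1.645·0.229416 = 0.255413 ± 0.377389 = [-0.121976, 0.632802]
ρ-limits: (tanh -0.121976, tanh 0.632802) = (-0.121, 0.560)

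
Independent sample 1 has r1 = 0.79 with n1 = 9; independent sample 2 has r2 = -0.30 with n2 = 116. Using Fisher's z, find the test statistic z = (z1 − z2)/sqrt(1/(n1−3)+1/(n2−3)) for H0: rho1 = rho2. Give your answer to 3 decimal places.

Fisher z-transforms: z1 = atanh(0.79) = 1.071432, z2 = atanh(-0.30) = -0.309520; difference d = 1.380952
Var(d) = 1/6 + 1/113 = 0.1666667 + 0.0088496 = 0.1755163
z = d/√Var(d) = 1.380952 / √0.1755163 = 1.380952 / 0.418947 = 3.296

3.296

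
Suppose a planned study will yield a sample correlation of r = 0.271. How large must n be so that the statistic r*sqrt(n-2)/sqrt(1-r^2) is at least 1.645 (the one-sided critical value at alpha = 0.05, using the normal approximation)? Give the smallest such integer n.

Need r·√(n−2)/√(1−r²) ≥ 1.645
√(n−2) ≥ 1.645·√(1−0.073441) / 0.271 = 1.645·0.962579 / 0.271 = 5.8430
n−2 ≥ 34.1406  ⇒  n ≥ 36.1406
Smallest integer n = 37

37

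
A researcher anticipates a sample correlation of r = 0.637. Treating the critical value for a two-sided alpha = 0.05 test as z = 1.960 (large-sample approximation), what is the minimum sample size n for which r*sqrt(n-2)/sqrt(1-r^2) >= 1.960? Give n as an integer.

8

Need r·√(n−2)/√(1−r²) ≥ 1.960
√(n−2) ≥ 1.960·√(1−0.405769) / 0.637 = 1.960·0.770864 / 0.637 = 2.3719
n−2 ≥ 5.6259  ⇒  n ≥ 7.6259
Smallest integer n = 8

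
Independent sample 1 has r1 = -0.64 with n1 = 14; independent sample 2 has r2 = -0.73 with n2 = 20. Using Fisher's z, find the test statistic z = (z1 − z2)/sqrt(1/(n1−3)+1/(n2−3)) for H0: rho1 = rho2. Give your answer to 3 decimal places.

0.441

z1 = atanh(-0.64) = -0.758174,  z2 = atanh(-0.73) = -0.928727
SE = √(1/(n1−3) + 1/(n2−3)) = √(1/11 + 1/17) = √(0.0909091 + 0.0588235) = √0.1497326 = 0.386953
z = (z1 − z2)/SE = (-0.758174 − (-0.928727)) / 0.386953 = 0.170553 / 0.386953 = 0.441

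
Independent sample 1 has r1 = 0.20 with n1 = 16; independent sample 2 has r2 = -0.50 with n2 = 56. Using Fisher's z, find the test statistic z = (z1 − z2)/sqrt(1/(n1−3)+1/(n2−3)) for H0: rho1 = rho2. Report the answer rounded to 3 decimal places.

z1 = atanh(0.20) = 0.202733,  z2 = atanh(-0.50) = -0.549306
SE = √(1/(n1−3) + 1/(n2−3)) = √(1/13 + 1/53) = √(0.0769231 + 0.0188679) = √0.0957910 = 0.309501
z = (z1 − z2)/SE = (0.202733 − (-0.549306)) / 0.309501 = 0.752039 / 0.309501 = 2.430

2.430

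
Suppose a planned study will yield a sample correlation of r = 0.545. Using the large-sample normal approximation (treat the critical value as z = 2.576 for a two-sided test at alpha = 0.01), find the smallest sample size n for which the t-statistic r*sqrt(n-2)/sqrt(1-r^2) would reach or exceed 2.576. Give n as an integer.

r√(n−2)/√(1−r²) ≥ 2.576  ⇔  n−2 ≥ (2.576)²·(1−r²)/r²
(1−r²)/r² = (1−0.297025)/0.297025 = 2.3667
n ≥ 2 + 6.635776·2.3667 = 2 + 15.7049 = 17.7049
⌈17.7049⌉ = 18

18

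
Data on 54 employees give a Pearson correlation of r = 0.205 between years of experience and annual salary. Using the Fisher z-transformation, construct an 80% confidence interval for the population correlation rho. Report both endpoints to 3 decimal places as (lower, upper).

z_r = atanh(0.205) = 0.207946;  SE = 1/√(n−3) = 1/√51 = 0.140028
z-limits: 0.207946 ± 1.282·0.140028 = 0.207946 ± 0.179516 = [0.028430, 0.387462]
ρ-limits: (tanh 0.028430, tanh 0.387462) = (0.028, 0.369)

(0.028, 0.369)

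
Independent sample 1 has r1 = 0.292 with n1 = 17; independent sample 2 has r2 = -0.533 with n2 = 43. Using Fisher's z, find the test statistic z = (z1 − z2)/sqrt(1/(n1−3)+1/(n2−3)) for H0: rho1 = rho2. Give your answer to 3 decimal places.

2.882

z1 = atanh(0.292) = 0.300751,  z2 = atanh(-0.533) = -0.594326
SE = √(1/(n1−3) + 1/(n2−3)) = √(1/14 + 1/40) = √(0.0714286 + 0.0250000) = √0.0964286 = 0.310530
z = (z1 − z2)/SE = (0.300751 − (-0.594326)) / 0.310530 = 0.895077 / 0.310530 = 2.882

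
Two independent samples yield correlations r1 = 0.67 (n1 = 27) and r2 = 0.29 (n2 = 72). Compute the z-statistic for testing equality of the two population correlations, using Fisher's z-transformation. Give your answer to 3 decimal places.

z1 = atanh(0.67) = 0.810743,  z2 = atanh(0.29) = 0.298566
SE = √(1/(n1−3) + 1/(n2−3)) = √(1/24 + 1/69) = √(0.0416667 + 0.0144928) = √0.0561595 = 0.236980
z = (z1 − z2)/SE = (0.810743 − 0.298566) / 0.236980 = 0.512177 / 0.236980 = 2.161

2.161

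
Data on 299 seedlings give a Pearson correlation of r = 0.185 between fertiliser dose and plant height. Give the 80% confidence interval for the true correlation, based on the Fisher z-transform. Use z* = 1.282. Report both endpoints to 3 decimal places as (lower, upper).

Fisher z: z_r = atanh(r) = ½·ln((1+0.185)/(1−0.185)) = 0.187155
SE(z) = 1/√(n−3) = 1/√296 = 0.058124
80% ⇒ z* = 1.282; margin = 1.282·0.058124 = 0.074515
CI on z-scale: (0.112640, 0.261670)
Back-transform: tanh(0.112640) = 0.112166, tanh(0.261670) = 0.255857

(0.112, 0.256)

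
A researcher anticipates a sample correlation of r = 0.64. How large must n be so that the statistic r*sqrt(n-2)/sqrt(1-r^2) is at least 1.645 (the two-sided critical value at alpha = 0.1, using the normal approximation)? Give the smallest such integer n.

r√(n−2)/√(1−r²) ≥ 1.645  ⇔  n−2 ≥ (1.645)²·(1−r²)/r²
(1−r²)/r² = (1−0.4096)/0.4096 = 1.4414
n ≥ 2 + 2.706025·1.4414 = 2 + 3.9005 = 5.9005
⌈5.9005⌉ = 6

6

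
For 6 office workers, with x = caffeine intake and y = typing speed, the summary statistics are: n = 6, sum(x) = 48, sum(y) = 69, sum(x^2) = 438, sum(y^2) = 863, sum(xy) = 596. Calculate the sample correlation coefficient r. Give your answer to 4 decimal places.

0.7182

Numerator: nΣxy − (Σx)(Σy) = 6·596 − (48)(69) = 264
Denominator: √[(nΣx²−(Σx)²)(nΣy²−(Σy)²)]
  nΣx²−(Σx)² = 6·438 − 2304 = 324;  nΣy²−(Σy)² = 6·863 − 4761 = 417
  √(324·417) = √135108 = 367.5704
r = 264 / 367.5704 = 0.7182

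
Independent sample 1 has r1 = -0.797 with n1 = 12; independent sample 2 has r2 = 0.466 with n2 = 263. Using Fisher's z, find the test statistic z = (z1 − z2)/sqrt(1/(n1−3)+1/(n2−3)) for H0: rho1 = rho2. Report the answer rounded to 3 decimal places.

Fisher z-transforms: z1 = atanh(-0.797) = -1.090334, z2 = atanh(0.466) = 0.504949; difference d = -1.595283
Var(d) = 1/9 + 1/260 = 0.1111111 + 0.0038462 = 0.1149573
z = d/√Var(d) = -1.595283 / √0.1149573 = -1.595283 / 0.339054 = -4.705

-4.705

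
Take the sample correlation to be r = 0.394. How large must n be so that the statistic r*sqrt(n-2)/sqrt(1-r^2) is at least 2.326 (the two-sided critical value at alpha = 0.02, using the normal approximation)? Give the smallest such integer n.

r√(n−2)/√(1−r²) ≥ 2.326  ⇔  n−2 ≥ (2.326)²·(1−r²)/r²
(1−r²)/r² = (1−0.155236)/0.155236 = 5.4418
n ≥ 2 + 5.410276·5.4418 = 2 + 29.4416 = 31.4416
⌈31.4416⌉ = 32

32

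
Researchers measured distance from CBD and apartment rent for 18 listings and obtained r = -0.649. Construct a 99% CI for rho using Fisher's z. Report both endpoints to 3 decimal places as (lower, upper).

(-0.893, -0.108)

Fisher z: z_r = atanh(r) = ½·ln((1+(-0.649))/(1−(-0.649))) = -0.773569
SE(z) = 1/√(n−3) = 1/√15 = 0.258199
99% ⇒ z* = 2.576; margin = 2.576·0.258199 = 0.665121
CI on z-scale: (-1.438690, -0.108448)
Back-transform: tanh(-1.438690) = -0.893434, tanh(-0.108448) = -0.108025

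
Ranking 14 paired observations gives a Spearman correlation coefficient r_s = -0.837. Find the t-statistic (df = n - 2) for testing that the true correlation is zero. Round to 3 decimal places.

-5.299

1 − r_s² = 1 − 0.700569 = 0.299431;  √(1−r_s²) = 0.547203
√(n−2) = √12 = 3.464102
t = r_s·√(n−2)/√(1−r_s²) = -0.837 · 3.464102 / 0.547203 = -5.299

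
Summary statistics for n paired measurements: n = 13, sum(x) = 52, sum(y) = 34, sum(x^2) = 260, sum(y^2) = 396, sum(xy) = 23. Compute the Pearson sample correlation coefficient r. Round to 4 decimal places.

Numerator: nΣxy − (Σx)(Σy) = 13·23 − (52)(34) = -1469
Denominator: √[(nΣx²−(Σx)²)(nΣy²−(Σy)²)]
  nΣx²−(Σx)² = 13·260 − 2704 = 676;  nΣy²−(Σy)² = 13·396 − 1156 = 3992
  √(676·3992) = √2698592 = 1642.7392
r = -1469 / 1642.7392 = -0.8942

-0.8942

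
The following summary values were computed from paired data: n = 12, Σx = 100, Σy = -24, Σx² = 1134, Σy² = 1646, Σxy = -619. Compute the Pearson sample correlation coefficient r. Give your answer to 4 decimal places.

-0.6045

Numerator: nΣxy − (Σx)(Σy) = 12·(-619) − (100)(-24) = -5028
Denominator: √[(nΣx²−(Σx)²)(nΣy²−(Σy)²)]
  nΣx²−(Σx)² = 12·1134 − 10000 = 3608;  nΣy²−(Σy)² = 12·1646 − 576 = 19176
  √(3608·19176) = √69187008 = 8317.8728
r = -5028 / 8317.8728 = -0.6045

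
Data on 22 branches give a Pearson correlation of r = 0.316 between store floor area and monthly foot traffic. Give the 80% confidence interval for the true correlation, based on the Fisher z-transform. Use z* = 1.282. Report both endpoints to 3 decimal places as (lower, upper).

(0.033, 0.552)

z_r = atanh(0.316) = 0.327197;  SE = 1/√(n−3) = 1/√19 = 0.229416
z-limits: 0.327197 ± 1.282·0.229416 = 0.327197 ± 0.294111 = [0.033086, 0.621308]
ρ-limits: (tanh 0.033086, tanh 0.621308) = (0.033, 0.552)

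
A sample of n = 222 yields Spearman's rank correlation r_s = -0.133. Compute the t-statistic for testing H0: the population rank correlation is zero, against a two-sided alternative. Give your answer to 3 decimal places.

t = r_s·√(n−2) / √(1−r_s²) with r_s = -0.133, n = 222
  = -0.133·√220 / √(1 − 0.017689)
  = -0.133·14.832397 / 0.991116
  = -1.972709 / 0.991116 = -1.990

-1.990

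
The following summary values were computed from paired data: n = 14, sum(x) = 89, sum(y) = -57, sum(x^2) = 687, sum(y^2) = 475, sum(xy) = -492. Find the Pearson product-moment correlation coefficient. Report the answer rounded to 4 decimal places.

-0.7555

S_xy = nΣxy − ΣxΣy = 14·(-492) − 89·(-57) = -6888 − (-5073) = -1815
S_xx = nΣx² − (Σx)² = 14·687 − 89² = 9618 − 7921 = 1697
S_yy = nΣy² − (Σy)² = 14·475 − (-57)² = 6650 − 3249 = 3401
r = S_xy / √(S_xx·S_yy) = -1815 / √(1697·3401) = -1815 / √5771497 = -1815 / 2402.3940 = -0.7555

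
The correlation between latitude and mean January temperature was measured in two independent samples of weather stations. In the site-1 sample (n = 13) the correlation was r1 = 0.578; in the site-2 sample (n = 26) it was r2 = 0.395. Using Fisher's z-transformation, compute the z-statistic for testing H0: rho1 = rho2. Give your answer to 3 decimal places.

z1 = atanh(0.578) = 0.659454,  z2 = atanh(0.395) = 0.417711
SE = √(1/(n1−3) + 1/(n2−3)) = √(1/10 + 1/23) = √(0.1000000 + 0.0434783) = √0.1434783 = 0.378785
z = (z1 − z2)/SE = (0.659454 − 0.417711) / 0.378785 = 0.241743 / 0.378785 = 0.638

0.638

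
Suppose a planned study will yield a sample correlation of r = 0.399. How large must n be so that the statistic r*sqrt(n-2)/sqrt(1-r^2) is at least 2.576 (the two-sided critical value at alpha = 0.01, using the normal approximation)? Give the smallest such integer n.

38

Need r·√(n−2)/√(1−r²) ≥ 2.576
√(n−2) ≥ 2.576·√(1−0.159201) / 0.399 = 2.576·0.916951 / 0.399 = 5.9200
n−2 ≥ 35.0464  ⇒  n ≥ 37.0464
Smallest integer n = 38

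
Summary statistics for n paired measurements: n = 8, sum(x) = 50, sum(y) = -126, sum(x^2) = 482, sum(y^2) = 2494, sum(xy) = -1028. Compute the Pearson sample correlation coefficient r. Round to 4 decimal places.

Numerator: nΣxy − (Σx)(Σy) = 8·(-1028) − (50)(-126) = -1924
Denominator: √[(nΣx²−(Σx)²)(nΣy²−(Σy)²)]
  nΣx²−(Σx)² = 8·482 − 2500 = 1356;  nΣy²−(Σy)² = 8·2494 − 15876 = 4076
  √(1356·4076) = √5527056 = 2350.9692
r = -1924 / 2350.9692 = -0.8184

-0.8184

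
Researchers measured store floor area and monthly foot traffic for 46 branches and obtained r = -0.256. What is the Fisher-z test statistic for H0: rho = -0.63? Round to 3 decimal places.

z_r = atanh(-0.256) = -0.261823,  z_0 = atanh(-0.63) = -0.741416
SE = 1/√(n−3) = 1/√43 = 0.152499
z = (z_r − z_0)/SE = (-0.261823 − (-0.741416)) / 0.152499 = 0.479593 / 0.152499 = 3.145

3.145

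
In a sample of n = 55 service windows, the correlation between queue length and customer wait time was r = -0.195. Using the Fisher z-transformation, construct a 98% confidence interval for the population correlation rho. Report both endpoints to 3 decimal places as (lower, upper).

(-0.478, 0.124)

Fisher z: z_r = atanh(r) = ½·ln((1+(-0.195))/(1−(-0.195))) = -0.197530
SE(z) = 1/√(n−3) = 1/√52 = 0.138675
98% ⇒ z* = 2.326; margin = 2.326·0.138675 = 0.322558
CI on z-scale: (-0.520088, 0.125028)
Back-transform: tanh(-0.520088) = -0.477768, tanh(0.125028) = 0.124381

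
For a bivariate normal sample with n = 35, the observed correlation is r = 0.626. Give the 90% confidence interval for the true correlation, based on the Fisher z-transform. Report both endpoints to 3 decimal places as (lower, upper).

z_r = atanh(0.626) = 0.734811;  SE = 1/√(n−3) = 1/√32 = 0.176777
z-limits: 0.734811 ± 1.645·0.176777 = 0.734811 ± 0.290798 = [0.444013, 1.025609]
ρ-limits: (tanh 0.444013, tanh 1.025609) = (0.417, 0.772)

(0.417, 0.772)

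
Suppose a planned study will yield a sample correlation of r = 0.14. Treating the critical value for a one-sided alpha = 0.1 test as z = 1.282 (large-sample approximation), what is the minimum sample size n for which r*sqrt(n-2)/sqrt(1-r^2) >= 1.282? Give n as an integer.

Need r·√(n−2)/√(1−r²) ≥ 1.282
√(n−2) ≥ 1.282·√(1−0.0196) / 0.14 = 1.282·0.990152 / 0.14 = 9.0670
n−2 ≥ 82.2105  ⇒  n ≥ 84.2105
Smallest integer n = 85

85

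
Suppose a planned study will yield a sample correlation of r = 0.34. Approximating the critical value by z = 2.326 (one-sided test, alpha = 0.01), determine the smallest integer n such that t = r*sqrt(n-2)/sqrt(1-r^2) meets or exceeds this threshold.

44

Need r·√(n−2)/√(1−r²) ≥ 2.326
√(n−2) ≥ 2.326·√(1−0.1156) / 0.34 = 2.326·0.940425 / 0.34 = 6.4336
n−2 ≥ 41.3912  ⇒  n ≥ 43.3912
Smallest integer n = 44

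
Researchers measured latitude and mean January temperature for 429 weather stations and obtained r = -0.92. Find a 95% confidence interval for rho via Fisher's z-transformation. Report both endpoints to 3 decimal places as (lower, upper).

Fisher z: z_r = atanh(r) = ½·ln((1+(-0.92))/(1−(-0.92))) = -1.589027
SE(z) = 1/√(n−3) = 1/√426 = 0.048450
95% ⇒ z* = 1.960; margin = 1.960·0.048450 = 0.094962
CI on z-scale: (-1.683989, -1.494065)
Back-transform: tanh(-1.683989) = -0.933377, tanh(-1.494065) = -0.904070

(-0.933, -0.904)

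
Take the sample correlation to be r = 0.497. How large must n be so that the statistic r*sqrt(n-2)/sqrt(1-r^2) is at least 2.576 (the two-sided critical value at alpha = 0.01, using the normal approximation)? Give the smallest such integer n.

Need r·√(n−2)/√(1−r²) ≥ 2.576
√(n−2) ≥ 2.576·√(1−0.247009) / 0.497 = 2.576·0.867751 / 0.497 = 4.4976
n−2 ≥ 20.2284  ⇒  n ≥ 22.2284
Smallest integer n = 23

23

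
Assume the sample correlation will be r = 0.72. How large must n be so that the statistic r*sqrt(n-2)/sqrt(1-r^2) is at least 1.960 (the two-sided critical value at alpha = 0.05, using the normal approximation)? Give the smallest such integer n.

r√(n−2)/√(1−r²) ≥ 1.960  ⇔  n−2 ≥ (1.960)²·(1−r²)/r²
(1−r²)/r² = (1−0.5184)/0.5184 = 0.9290
n ≥ 2 + 3.8416·0.9290 = 2 + 3.5688 = 5.5688
⌈5.5688⌉ = 6

6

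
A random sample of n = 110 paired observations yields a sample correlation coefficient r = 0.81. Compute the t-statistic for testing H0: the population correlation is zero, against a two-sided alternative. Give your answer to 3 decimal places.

1 − r² = 1 − 0.6561 = 0.3439;  √(1−r²) = 0.586430
√(n−2) = √108 = 10.392305
t = r·√(n−2)/√(1−r²) = 0.81 · 10.392305 / 0.586430 = 14.354

14.354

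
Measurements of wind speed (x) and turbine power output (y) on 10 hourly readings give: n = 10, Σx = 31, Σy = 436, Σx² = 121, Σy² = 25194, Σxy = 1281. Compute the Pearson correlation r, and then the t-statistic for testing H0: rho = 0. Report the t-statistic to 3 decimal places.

-0.517

Numerator: nΣxy − (Σx)(Σy) = 10·1281 − (31)(436) = -706
Denominator: √[(nΣx²−(Σx)²)(nΣy²−(Σy)²)]
  nΣx²−(Σx)² = 10·121 − 961 = 249;  nΣy²−(Σy)² = 10·25194 − 190096 = 61844
  √(249·61844) = √15399156 = 3924.1758
r = -706 / 3924.1758 = -0.1799
t = r·√(n−2)/√(1−r²) = -0.1799·√8 / √(1−0.032364) = -0.508834 / 0.983685 = -0.517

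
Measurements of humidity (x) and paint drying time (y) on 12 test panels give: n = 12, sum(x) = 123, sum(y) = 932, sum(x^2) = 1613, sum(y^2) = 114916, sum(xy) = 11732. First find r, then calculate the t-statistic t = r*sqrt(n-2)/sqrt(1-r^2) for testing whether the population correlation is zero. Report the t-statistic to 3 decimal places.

2.154

S_xy = nΣxy − ΣxΣy = 12·11732 − 123·932 = 140784 − 114636 = 26148
S_xx = nΣx² − (Σx)² = 12·1613 − 123² = 19356 − 15129 = 4227
S_yy = nΣy² − (Σy)² = 12·114916 − 932² = 1378992 − 868624 = 510368
r = S_xy / √(S_xx·S_yy) = 26148 / √(4227·510368) = 26148 / √2157325536 = 26148 / 46447.0186 = 0.5630
t = r·√(n−2)/√(1−r²) = 0.5630·√10 / √(1−0.316969) = 1.780362 / 0.826457 = 2.154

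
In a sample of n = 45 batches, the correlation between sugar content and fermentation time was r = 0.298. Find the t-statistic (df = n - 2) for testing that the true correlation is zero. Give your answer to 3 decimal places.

2.047

t = r·√(n−2) / √(1−r²) with r = 0.298, n = 45
  = 0.298·√43 / √(1 − 0.088804)
  = 0.298·6.557439 / 0.954566
  = 1.954117 / 0.954566 = 2.047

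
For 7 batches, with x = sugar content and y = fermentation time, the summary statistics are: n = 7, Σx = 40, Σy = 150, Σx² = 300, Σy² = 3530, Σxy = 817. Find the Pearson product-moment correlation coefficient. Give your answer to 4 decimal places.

-0.2673

S_xy = nΣxy − ΣxΣy = 7·817 − 40·150 = 5719 − 6000 = -281
S_xx = nΣx² − (Σx)² = 7·300 − 40² = 2100 − 1600 = 500
S_yy = nΣy² − (Σy)² = 7·3530 − 150² = 24710 − 22500 = 2210
r = S_xy / √(S_xx·S_yy) = -281 / √(500·2210) = -281 / √1105000 = -281 / 1051.1898 = -0.2673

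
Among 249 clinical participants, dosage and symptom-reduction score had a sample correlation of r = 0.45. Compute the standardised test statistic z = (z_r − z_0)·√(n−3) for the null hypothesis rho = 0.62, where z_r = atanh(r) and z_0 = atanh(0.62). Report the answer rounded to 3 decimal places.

-3.769

z_r = atanh(0.45) = 0.484700,  z_0 = atanh(0.62) = 0.725005
SE = 1/√(n−3) = 1/√246 = 0.063758
z = (z_r − z_0)/SE = (0.484700 − 0.725005) / 0.063758 = -0.240305 / 0.063758 = -3.769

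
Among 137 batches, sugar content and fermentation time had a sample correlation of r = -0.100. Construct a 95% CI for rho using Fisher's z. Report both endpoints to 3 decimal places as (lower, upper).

z_r = atanh(-0.100) = -0.100335;  SE = 1/√(n−3) = 1/√134 = 0.086387
z-limits: -0.100335 ± 1.960·0.086387 = -0.100335 ± 0.169319 = [-0.269654, 0.068984]
ρ-limits: (tanh -0.269654, tanh 0.068984) = (-0.263, 0.069)

(-0.263, 0.069)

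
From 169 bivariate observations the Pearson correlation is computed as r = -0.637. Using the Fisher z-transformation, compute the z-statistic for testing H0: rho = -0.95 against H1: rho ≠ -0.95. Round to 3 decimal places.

13.898

z_r = atanh(-0.637) = -0.753109,  z_0 = atanh(-0.95) = -1.831781
SE = 1/√(n−3) = 1/√166 = 0.077615
z = (z_r − z_0)/SE = (-0.753109 − (-1.831781)) / 0.077615 = 1.078672 / 0.077615 = 13.898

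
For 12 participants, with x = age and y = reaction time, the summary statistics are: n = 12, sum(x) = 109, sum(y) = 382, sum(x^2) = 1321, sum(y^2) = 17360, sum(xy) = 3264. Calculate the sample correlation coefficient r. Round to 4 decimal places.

-0.1569

S_xy = nΣxy − ΣxΣy = 12·3264 − 109·382 = 39168 − 41638 = -2470
S_xx = nΣx² − (Σx)² = 12·1321 − 109² = 15852 − 11881 = 3971
S_yy = nΣy² − (Σy)² = 12·17360 − 382² = 208320 − 145924 = 62396
r = S_xy / √(S_xx·S_yy) = -2470 / √(3971·62396) = -2470 / √247774516 = -2470 / 15740.8550 = -0.1569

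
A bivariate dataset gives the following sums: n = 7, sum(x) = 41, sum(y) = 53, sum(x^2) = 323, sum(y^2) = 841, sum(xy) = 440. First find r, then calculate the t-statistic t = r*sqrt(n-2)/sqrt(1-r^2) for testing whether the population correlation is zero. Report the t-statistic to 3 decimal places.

2.067

S_xy = nΣxy − ΣxΣy = 7·440 − 41·53 = 3080 − 2173 = 907
S_xx = nΣx² − (Σx)² = 7·323 − 41² = 2261 − 1681 = 580
S_yy = nΣy² − (Σy)² = 7·841 − 53² = 5887 − 2809 = 3078
r = S_xy / √(S_xx·S_yy) = 907 / √(580·3078) = 907 / √1785240 = 907 / 1336.1287 = 0.6788
t = r·√(n−2)/√(1−r²) = 0.6788·√5 / √(1−0.460769) = 1.517843 / 0.734323 = 2.067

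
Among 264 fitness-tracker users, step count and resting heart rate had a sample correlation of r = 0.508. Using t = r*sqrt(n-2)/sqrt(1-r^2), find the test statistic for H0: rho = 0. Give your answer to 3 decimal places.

t = r·√(n−2) / √(1−r²) with r = 0.508, n = 264
  = 0.508·√262 / √(1 − 0.258064)
  = 0.508·16.186414 / 0.861357
  = 8.222698 / 0.861357 = 9.546

9.546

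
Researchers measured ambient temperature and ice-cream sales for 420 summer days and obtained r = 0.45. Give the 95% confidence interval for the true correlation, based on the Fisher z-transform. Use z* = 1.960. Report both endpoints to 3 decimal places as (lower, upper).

(0.370, 0.523)

z_r = atanh(0.45) = 0.484700;  SE = 1/√(n−3) = 1/√417 = 0.048970
z-limits: 0.484700 ± 1.960·0.048970 = 0.484700 ± 0.095981 = [0.388719, 0.580681]
ρ-limits: (tanh 0.388719, tanh 0.580681) = (0.370, 0.523)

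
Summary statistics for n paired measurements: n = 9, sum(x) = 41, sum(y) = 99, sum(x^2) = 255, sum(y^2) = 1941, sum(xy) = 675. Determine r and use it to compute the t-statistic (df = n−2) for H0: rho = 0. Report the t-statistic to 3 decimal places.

Numerator: nΣxy − (Σx)(Σy) = 9·675 − (41)(99) = 2016
Denominator: √[(nΣx²−(Σx)²)(nΣy²−(Σy)²)]
  nΣx²−(Σx)² = 9·255 − 1681 = 614;  nΣy²−(Σy)² = 9·1941 − 9801 = 7668
  √(614·7668) = √4708152 = 2169.8276
r = 2016 / 2169.8276 = 0.9291
t = r·√(n−2)/√(1−r²) = 0.9291·√7 / √(1−0.863227) = 2.458168 / 0.369828 = 6.647

6.647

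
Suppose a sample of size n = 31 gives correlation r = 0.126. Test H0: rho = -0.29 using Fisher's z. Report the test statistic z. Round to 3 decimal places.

z_r = atanh(0.126) = 0.126673,  z_0 = atanh(-0.29) = -0.298566
SE = 1/√(n−3) = 1/√28 = 0.188982
z = (z_r − z_0)/SE = (0.126673 − (-0.298566)) / 0.188982 = 0.425239 / 0.188982 = 2.250

2.250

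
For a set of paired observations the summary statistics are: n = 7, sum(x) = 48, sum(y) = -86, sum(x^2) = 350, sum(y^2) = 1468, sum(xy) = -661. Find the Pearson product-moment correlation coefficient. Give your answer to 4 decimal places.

Numerator: nΣxy − (Σx)(Σy) = 7·(-661) − (48)(-86) = -499
Denominator: √[(nΣx²−(Σx)²)(nΣy²−(Σy)²)]
  nΣx²−(Σx)² = 7·350 − 2304 = 146;  nΣy²−(Σy)² = 7·1468 − 7396 = 2880
  √(146·2880) = √420480 = 648.4443
r = -499 / 648.4443 = -0.7695

-0.7695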